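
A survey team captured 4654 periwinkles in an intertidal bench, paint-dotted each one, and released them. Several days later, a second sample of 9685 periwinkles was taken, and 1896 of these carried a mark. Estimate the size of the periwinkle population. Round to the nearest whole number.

N ≈ 23,773

N = (4654 × 9685) / 1896 = 45073990 / 1896 ≈ 23773.2 → 23773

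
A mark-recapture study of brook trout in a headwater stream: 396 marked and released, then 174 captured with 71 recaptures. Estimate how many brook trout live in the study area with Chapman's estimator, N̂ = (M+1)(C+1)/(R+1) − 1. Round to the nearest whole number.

N̂ = (396+1)(174+1)/(71+1) − 1 = 397·175/72 − 1
= 69475/72 − 1 ≈ 964.9 − 1 ≈ 963.9 → 964

N ≈ 964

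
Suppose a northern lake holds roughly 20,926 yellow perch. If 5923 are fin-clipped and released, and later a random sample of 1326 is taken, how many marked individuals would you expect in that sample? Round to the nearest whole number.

expected recaptures ≈ 375

Expected recaptures E[R] = M·C / N.
E[R] = 5923 × 1326 / 20926 = 7853898 / 20926 ≈ 375.3 → 375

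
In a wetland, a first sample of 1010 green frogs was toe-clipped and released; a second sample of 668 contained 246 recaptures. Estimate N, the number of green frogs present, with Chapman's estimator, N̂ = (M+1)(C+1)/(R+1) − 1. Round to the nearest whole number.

N ≈ 2737

N̂ = (1010+1)(668+1)/(246+1) − 1 = 1011·669/247 − 1
= 676359/247 − 1 ≈ 2738.3 − 1 ≈ 2737.3 → 2737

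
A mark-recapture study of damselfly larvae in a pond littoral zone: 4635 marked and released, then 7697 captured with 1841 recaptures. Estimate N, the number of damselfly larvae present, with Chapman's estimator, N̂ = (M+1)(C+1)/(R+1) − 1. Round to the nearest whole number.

N̂ = (4635+1)(7697+1)/(1841+1) − 1 = 4636·7698/1842 − 1
= 35687928/1842 − 1 ≈ 19374.6 − 1 ≈ 19373.6 → 19374

N ≈ 19,374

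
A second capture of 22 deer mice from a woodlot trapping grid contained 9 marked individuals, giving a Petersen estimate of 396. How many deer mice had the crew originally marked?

M = 162

From N = M·C/R: M = N·R / C = 396·9 / 22 = 3564 / 22 = 162.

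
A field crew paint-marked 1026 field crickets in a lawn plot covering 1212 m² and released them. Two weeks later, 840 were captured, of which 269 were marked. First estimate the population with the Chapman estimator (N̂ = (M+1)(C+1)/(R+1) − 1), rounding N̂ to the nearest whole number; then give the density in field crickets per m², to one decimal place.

N̂ = 1027·841/270 − 1 = 863707/270 − 1 ≈ 3197.9 → 3198
Density = N̂ / area = 3198 / 1212 ≈ 2.64 → 2.6 per m²

density ≈ 2.6 field crickets per m²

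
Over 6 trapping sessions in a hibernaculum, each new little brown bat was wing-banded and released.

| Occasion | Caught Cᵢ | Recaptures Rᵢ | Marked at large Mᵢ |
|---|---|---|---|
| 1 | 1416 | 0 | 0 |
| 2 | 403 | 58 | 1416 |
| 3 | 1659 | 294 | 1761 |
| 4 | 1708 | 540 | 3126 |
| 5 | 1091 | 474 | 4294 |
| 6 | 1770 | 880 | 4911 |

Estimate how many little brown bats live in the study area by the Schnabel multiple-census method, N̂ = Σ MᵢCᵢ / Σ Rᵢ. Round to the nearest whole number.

N ≈ 9888

Σ MᵢCᵢ = 0·1416 + 1416·403 + 1761·1659 + 3126·1708 + 4294·1091 + 4911·1770 = 0 + 570648 + 2921499 + 5339208 + 4684754 + 8692470 = 22208579
Σ Rᵢ = 0 + 58 + 294 + 540 + 474 + 880 = 2246
N̂ = 22208579 / 2246 ≈ 9888.1 → 9888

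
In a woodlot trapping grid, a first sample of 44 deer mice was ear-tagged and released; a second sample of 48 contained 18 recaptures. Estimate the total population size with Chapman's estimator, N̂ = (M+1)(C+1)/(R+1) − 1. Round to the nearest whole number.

N ≈ 115

N̂ = (44+1)(48+1)/(18+1) − 1 = 45·49/19 − 1
= 2205/19 − 1 ≈ 116.1 − 1 ≈ 115.1 → 115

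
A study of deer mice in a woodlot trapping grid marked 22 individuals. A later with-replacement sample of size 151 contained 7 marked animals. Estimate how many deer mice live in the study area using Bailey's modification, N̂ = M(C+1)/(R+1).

N̂ = 22·(151+1)/(7+1) = 22·152/8 = 3344/8 = 418

N = 418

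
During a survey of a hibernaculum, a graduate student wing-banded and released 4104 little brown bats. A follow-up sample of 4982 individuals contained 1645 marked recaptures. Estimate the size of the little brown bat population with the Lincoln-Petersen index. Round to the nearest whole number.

N ≈ 12,429

The marked fraction in the recapture sample should equal the marked fraction in the population: 1645/4982 = 4104/N.
N = (4104 × 4982) / 1645 = 20446128 / 1645 ≈ 12429.3 → 12429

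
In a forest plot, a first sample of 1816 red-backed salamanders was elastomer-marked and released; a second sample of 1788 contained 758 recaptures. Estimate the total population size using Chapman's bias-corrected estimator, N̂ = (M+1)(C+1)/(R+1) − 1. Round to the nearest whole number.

N ≈ 4282

N̂ = (1816+1)(1788+1)/(758+1) − 1 = 1817·1789/759 − 1
= 3250613/759 − 1 ≈ 4282.8 − 1 ≈ 4281.8 → 4282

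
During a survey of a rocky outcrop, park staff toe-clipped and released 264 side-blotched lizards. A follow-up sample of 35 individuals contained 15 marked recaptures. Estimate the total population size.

Lincoln-Petersen assumes M/N = R/C, so N = M·C / R.
N = (264 × 35) / 15 = 9240 / 15 = 616

N = 616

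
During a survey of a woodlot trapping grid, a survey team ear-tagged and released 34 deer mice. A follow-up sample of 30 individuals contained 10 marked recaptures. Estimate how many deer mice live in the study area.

N = 102

Lincoln-Petersen assumes M/N = R/C, so N = M·C / R.
N = (34 × 30) / 10 = 1020 / 10 = 102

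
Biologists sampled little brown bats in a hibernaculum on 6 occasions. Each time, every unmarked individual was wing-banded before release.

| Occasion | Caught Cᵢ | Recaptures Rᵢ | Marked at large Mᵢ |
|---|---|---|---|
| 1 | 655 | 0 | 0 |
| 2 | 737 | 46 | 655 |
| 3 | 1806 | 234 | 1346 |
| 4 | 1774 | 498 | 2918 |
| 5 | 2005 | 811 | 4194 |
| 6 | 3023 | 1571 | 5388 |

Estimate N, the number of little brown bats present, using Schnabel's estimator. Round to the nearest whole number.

N ≈ 10,376

Σ MᵢCᵢ = 0·655 + 655·737 + 1346·1806 + 2918·1774 + 4194·2005 + 5388·3023 = 0 + 482735 + 2430876 + 5176532 + 8408970 + 16287924 = 32787037
Σ Rᵢ = 0 + 46 + 234 + 498 + 811 + 1571 = 3160
N̂ = 32787037 / 3160 ≈ 10375.6 → 10376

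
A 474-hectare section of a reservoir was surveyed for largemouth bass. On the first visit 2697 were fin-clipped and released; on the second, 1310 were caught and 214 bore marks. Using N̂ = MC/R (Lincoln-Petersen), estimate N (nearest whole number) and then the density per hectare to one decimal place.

N̂ = 2697·1310/214 = 3533070/214 ≈ 16509.7 → 16510
Density = N̂ / area = 16510 / 474 ≈ 34.83 → 34.8 per hectare

density ≈ 34.8 largemouth bass per hectare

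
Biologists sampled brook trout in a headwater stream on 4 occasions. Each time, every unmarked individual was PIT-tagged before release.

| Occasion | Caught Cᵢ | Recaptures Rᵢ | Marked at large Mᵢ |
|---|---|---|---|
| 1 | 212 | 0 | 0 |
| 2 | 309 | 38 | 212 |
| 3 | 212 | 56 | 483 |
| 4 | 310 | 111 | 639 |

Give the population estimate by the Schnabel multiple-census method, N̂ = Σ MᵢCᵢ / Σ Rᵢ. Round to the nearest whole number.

Σ MᵢCᵢ = 0·212 + 212·309 + 483·212 + 639·310 = 0 + 65508 + 102396 + 198090 = 365994
Σ Rᵢ = 0 + 38 + 56 + 111 = 205
N̂ = 365994 / 205 ≈ 1785.3 → 1785

N ≈ 1785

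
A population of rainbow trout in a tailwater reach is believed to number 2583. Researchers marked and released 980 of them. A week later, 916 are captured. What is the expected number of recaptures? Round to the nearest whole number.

expected recaptures ≈ 348

The marked fraction of the population is 980/2583, so in a sample of 916 expect C·(M/N) marked.
E[R] = 980 × 916 / 2583 = 897680 / 2583 ≈ 347.5 → 348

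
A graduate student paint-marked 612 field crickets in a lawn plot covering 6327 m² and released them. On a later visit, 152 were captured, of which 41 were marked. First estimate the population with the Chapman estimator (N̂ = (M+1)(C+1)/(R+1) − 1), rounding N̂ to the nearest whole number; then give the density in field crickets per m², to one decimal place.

density ≈ 0.4 field crickets per m²

N̂ = 613·153/42 − 1 = 93789/42 − 1 ≈ 2232.1 → 2232
Density = N̂ / area = 2232 / 6327 ≈ 0.35 → 0.4 per m²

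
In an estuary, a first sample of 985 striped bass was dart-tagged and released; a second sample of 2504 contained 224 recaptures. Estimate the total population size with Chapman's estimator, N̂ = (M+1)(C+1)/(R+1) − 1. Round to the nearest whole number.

N̂ = (985+1)(2504+1)/(224+1) − 1 = 986·2505/225 − 1
= 2469930/225 − 1 ≈ 10977.47 − 1 ≈ 10976.47 → 10976

N ≈ 10,976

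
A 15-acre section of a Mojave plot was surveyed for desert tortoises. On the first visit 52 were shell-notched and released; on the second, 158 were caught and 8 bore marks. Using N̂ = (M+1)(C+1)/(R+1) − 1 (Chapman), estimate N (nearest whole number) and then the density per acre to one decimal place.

N̂ = 53·159/9 − 1 = 8427/9 − 1 ≈ 935.3 → 935
Density = N̂ / area = 935 / 15 ≈ 62.33 → 62.3 per acre

density ≈ 62.3 desert tortoises per acre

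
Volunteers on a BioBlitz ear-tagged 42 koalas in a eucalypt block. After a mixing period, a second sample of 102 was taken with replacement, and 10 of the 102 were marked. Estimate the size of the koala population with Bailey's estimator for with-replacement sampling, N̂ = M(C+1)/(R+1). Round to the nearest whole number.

N̂ = 42·(102+1)/(10+1) = 42·103/11 = 4326/11 ≈ 393.3 → 393

N ≈ 393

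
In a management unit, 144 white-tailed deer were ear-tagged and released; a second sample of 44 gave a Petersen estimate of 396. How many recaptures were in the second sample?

R = 16

From N = M·C/R: R = M·C / N = 144·44 / 396 = 6336 / 396 = 16.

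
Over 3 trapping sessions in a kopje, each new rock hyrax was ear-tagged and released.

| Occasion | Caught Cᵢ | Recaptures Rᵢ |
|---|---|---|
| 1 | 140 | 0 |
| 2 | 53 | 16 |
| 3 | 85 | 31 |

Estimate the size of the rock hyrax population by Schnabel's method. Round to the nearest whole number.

Marked at large before each occasion: Mᵢ = Σⱼ<ᵢ (Cⱼ − Rⱼ) → M1=0, M2=140, M3=177
Σ MᵢCᵢ = 0·140 + 140·53 + 177·85 = 0 + 7420 + 15045 = 22465
Σ Rᵢ = 0 + 16 + 31 = 47
N̂ = 22465 / 47 ≈ 478.0 → 478

N ≈ 478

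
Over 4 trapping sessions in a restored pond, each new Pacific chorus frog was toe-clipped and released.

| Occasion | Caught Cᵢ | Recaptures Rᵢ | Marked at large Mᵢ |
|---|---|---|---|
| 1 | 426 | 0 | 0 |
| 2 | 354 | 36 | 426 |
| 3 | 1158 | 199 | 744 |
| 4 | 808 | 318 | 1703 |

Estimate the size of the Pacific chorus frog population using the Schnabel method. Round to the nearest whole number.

Σ MᵢCᵢ = 0·426 + 426·354 + 744·1158 + 1703·808 = 0 + 150804 + 861552 + 1376024 = 2388380
Σ Rᵢ = 0 + 36 + 199 + 318 = 553
N̂ = 2388380 / 553 ≈ 4319.0 → 4319

N ≈ 4319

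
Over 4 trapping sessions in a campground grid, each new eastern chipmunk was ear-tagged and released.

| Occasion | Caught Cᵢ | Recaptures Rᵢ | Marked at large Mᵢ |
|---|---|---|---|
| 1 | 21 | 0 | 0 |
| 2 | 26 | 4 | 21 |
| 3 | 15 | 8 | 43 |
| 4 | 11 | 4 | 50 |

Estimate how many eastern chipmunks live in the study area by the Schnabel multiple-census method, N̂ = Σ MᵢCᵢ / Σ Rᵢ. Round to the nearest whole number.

Σ MᵢCᵢ = 0·21 + 21·26 + 43·15 + 50·11 = 0 + 546 + 645 + 550 = 1741
Σ Rᵢ = 0 + 4 + 8 + 4 = 16
N̂ = 1741 / 16 ≈ 108.8 → 109

N ≈ 109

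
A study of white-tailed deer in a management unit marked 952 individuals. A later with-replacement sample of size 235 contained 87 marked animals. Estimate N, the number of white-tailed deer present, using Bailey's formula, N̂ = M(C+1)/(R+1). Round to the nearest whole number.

N̂ = 952·(235+1)/(87+1) = 952·236/88 = 224672/88 ≈ 2553.1 → 2553

N ≈ 2553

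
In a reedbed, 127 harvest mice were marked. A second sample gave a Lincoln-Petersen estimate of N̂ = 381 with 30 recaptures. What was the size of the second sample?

From N = M·C/R: C = N·R / M = 381·30 / 127 = 11430 / 127 = 90.

C = 90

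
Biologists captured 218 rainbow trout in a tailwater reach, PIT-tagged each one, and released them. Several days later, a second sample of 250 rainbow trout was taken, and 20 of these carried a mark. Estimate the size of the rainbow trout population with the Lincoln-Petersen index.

N = 2725

If marked individuals mix randomly, R/C ≈ M/N, giving N ≈ M·C/R.
N = (218 × 250) / 20 = 54500 / 20 = 2725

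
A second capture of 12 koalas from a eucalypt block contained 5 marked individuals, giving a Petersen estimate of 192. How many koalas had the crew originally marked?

M = 80

From N = M·C/R: M = N·R / C = 192·5 / 12 = 960 / 12 = 80.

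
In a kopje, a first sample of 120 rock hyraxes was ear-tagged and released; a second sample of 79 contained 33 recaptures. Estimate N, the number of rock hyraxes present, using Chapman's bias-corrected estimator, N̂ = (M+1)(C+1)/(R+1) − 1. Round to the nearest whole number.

N̂ = (120+1)(79+1)/(33+1) − 1 = 121·80/34 − 1
= 9680/34 − 1 ≈ 284.7 − 1 ≈ 283.7 → 284

N ≈ 284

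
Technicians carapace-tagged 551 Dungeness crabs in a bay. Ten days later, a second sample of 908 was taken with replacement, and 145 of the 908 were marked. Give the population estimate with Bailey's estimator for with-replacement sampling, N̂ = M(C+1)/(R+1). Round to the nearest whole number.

N ≈ 3431

N̂ = 551·(908+1)/(145+1) = 551·909/146 = 500859/146 ≈ 3430.5 → 3431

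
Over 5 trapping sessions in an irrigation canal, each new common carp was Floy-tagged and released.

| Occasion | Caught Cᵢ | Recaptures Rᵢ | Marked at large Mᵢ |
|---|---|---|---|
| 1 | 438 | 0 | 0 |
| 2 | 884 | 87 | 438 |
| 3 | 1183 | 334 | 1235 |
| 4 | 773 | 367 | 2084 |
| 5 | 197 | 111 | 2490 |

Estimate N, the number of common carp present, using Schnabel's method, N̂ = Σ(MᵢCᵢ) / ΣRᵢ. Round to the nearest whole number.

N ≈ 4393

Σ MᵢCᵢ = 0·438 + 438·884 + 1235·1183 + 2084·773 + 2490·197 = 0 + 387192 + 1461005 + 1610932 + 490530 = 3949659
Σ Rᵢ = 0 + 87 + 334 + 367 + 111 = 899
N̂ = 3949659 / 899 ≈ 4393.4 → 4393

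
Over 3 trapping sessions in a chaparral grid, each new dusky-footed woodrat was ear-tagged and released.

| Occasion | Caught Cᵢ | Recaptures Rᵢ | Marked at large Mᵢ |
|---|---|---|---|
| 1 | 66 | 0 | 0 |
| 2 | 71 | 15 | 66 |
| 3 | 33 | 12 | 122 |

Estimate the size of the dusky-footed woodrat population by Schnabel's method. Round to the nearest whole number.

N ≈ 323

Σ MᵢCᵢ = 0·66 + 66·71 + 122·33 = 0 + 4686 + 4026 = 8712
Σ Rᵢ = 0 + 15 + 12 = 27
N̂ = 8712 / 27 ≈ 322.7 → 323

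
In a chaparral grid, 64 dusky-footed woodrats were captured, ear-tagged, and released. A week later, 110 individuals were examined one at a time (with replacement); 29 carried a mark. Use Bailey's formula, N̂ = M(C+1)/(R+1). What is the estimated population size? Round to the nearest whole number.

N ≈ 237

N̂ = 64·(110+1)/(29+1) = 64·111/30 = 7104/30 ≈ 236.8 → 237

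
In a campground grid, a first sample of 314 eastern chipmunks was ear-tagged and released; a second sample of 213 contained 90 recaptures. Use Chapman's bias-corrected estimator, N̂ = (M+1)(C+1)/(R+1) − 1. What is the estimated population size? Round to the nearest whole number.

N̂ = (314+1)(213+1)/(90+1) − 1 = 315·214/91 − 1
= 67410/91 − 1 ≈ 740.8 − 1 ≈ 739.8 → 740

N ≈ 740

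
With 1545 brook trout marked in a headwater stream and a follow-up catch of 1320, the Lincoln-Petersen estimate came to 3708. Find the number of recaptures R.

From N = M·C/R: R = M·C / N = 1545·1320 / 3708 = 2039400 / 3708 = 550.

R = 550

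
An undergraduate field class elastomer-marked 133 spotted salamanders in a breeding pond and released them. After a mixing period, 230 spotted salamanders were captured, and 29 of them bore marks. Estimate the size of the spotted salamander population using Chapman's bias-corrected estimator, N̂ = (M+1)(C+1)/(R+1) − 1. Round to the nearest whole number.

N ≈ 1031

N̂ = (133+1)(230+1)/(29+1) − 1 = 134·231/30 − 1
= 30954/30 − 1 ≈ 1031.8 − 1 ≈ 1030.8 → 1031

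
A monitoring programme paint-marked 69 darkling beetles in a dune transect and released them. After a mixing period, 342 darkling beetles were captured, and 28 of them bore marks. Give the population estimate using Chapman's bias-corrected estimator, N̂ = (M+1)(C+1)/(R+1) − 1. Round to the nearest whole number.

N̂ = (69+1)(342+1)/(28+1) − 1 = 70·343/29 − 1
= 24010/29 − 1 ≈ 827.9 − 1 ≈ 826.9 → 827

N ≈ 827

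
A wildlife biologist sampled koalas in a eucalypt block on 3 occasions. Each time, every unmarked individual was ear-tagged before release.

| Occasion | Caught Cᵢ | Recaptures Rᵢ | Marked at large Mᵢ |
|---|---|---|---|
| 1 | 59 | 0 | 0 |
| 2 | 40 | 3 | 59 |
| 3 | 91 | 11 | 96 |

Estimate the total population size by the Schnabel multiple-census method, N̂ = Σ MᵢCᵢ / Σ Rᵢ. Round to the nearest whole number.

N ≈ 793

Σ MᵢCᵢ = 0·59 + 59·40 + 96·91 = 0 + 2360 + 8736 = 11096
Σ Rᵢ = 0 + 3 + 11 = 14
N̂ = 11096 / 14 ≈ 792.6 → 793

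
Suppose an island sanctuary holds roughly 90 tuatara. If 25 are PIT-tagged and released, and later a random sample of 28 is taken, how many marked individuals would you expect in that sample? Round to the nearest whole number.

Expected recaptures E[R] = M·C / N.
E[R] = 25 × 28 / 90 = 700 / 90 ≈ 7.8 → 8

expected recaptures ≈ 8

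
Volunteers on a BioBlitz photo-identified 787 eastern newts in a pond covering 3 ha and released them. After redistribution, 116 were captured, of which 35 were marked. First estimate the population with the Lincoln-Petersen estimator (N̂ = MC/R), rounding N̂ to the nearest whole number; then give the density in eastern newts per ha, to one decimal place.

N̂ = 787·116/35 = 91292/35 ≈ 2608.3 → 2608
Density = N̂ / area = 2608 / 3 ≈ 869.33 → 869.3 per ha

density ≈ 869.3 eastern newts per ha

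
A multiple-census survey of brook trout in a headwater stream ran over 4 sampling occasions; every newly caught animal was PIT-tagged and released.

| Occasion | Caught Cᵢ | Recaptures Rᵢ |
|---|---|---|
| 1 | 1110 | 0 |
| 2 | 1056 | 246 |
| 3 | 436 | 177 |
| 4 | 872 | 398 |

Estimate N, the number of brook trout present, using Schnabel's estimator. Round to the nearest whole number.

N ≈ 4762

Marked at large before each occasion: Mᵢ = Σⱼ<ᵢ (Cⱼ − Rⱼ) → M1=0, M2=1110, M3=1920, M4=2179
Σ MᵢCᵢ = 0·1110 + 1110·1056 + 1920·436 + 2179·872 = 0 + 1172160 + 837120 + 1900088 = 3909368
Σ Rᵢ = 0 + 246 + 177 + 398 = 821
N̂ = 3909368 / 821 ≈ 4761.7 → 4762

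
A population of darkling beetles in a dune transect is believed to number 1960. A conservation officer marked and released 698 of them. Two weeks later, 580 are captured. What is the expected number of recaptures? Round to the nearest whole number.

The marked fraction of the population is 698/1960, so in a sample of 580 expect C·(M/N) marked.
E[R] = 698 × 580 / 1960 = 404840 / 1960 ≈ 206.6 → 207

expected recaptures ≈ 207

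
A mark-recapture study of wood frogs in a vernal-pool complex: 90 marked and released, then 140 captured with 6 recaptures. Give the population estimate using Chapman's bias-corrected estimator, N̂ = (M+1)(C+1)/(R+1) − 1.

N̂ = (90+1)(140+1)/(6+1) − 1 = 91·141/7 − 1
= 12831/7 − 1 = 1833 − 1 = 1832

N = 1832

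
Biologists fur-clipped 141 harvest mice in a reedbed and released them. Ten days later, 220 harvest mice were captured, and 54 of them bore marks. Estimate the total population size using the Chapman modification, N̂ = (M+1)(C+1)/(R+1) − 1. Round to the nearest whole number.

N ≈ 570

N̂ = (141+1)(220+1)/(54+1) − 1 = 142·221/55 − 1
= 31382/55 − 1 ≈ 570.6 − 1 ≈ 569.6 → 570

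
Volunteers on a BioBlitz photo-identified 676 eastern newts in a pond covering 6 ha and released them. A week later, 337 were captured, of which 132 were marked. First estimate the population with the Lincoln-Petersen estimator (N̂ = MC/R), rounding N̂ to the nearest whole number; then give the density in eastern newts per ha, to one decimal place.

N̂ = 676·337/132 = 227812/132 ≈ 1725.8 → 1726
Density = N̂ / area = 1726 / 6 ≈ 287.67 → 287.7 per ha

density ≈ 287.7 eastern newts per ha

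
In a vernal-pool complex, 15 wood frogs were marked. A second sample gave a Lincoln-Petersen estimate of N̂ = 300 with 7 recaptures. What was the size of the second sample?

C = 140

From N = M·C/R: C = N·R / M = 300·7 / 15 = 2100 / 15 = 140.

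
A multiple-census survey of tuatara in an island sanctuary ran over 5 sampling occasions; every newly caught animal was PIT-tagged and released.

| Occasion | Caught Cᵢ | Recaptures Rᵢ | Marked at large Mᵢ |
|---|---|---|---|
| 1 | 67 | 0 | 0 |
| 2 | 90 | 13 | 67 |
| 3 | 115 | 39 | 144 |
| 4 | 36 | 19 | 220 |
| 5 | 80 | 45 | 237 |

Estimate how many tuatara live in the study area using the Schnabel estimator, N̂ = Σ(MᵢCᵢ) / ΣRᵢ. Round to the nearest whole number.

Σ MᵢCᵢ = 0·67 + 67·90 + 144·115 + 220·36 + 237·80 = 0 + 6030 + 16560 + 7920 + 18960 = 49470
Σ Rᵢ = 0 + 13 + 39 + 19 + 45 = 116
N̂ = 49470 / 116 ≈ 426.47 → 426

N ≈ 426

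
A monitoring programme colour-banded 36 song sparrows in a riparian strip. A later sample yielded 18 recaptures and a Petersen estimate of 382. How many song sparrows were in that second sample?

From N = M·C/R: C = N·R / M = 382·18 / 36 = 6876 / 36 = 191.

C = 191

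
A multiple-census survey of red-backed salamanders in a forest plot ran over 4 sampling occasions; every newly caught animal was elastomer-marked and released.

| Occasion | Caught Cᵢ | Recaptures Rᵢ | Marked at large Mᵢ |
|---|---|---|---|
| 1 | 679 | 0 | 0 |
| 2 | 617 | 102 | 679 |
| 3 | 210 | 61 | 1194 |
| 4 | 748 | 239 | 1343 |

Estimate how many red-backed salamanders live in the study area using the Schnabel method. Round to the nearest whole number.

Σ MᵢCᵢ = 0·679 + 679·617 + 1194·210 + 1343·748 = 0 + 418943 + 250740 + 1004564 = 1674247
Σ Rᵢ = 0 + 102 + 61 + 239 = 402
N̂ = 1674247 / 402 ≈ 4164.8 → 4165

N ≈ 4165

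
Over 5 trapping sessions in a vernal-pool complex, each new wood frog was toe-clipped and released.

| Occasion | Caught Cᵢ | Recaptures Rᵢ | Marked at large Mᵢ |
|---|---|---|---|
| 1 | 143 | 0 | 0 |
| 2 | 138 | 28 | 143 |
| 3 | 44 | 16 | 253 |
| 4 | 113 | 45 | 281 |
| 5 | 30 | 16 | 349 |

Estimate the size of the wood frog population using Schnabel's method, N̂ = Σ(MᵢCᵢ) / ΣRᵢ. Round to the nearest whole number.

Σ MᵢCᵢ = 0·143 + 143·138 + 253·44 + 281·113 + 349·30 = 0 + 19734 + 11132 + 31753 + 10470 = 73089
Σ Rᵢ = 0 + 28 + 16 + 45 + 16 = 105
N̂ = 73089 / 105 ≈ 696.1 → 696

N ≈ 696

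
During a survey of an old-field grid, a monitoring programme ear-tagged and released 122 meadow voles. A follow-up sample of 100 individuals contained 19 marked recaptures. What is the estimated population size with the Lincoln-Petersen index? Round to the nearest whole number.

The marked fraction in the recapture sample should equal the marked fraction in the population: 19/100 = 122/N.
N = (122 × 100) / 19 = 12200 / 19 ≈ 642.1 → 642

N ≈ 642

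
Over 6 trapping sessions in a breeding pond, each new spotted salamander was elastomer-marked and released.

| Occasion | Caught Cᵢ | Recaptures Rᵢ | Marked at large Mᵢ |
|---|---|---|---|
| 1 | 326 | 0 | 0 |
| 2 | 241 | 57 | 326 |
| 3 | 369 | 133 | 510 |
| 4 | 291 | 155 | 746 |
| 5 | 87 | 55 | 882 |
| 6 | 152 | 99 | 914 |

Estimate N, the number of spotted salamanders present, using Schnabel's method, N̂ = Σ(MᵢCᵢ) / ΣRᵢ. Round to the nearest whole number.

N ≈ 1402

Σ MᵢCᵢ = 0·326 + 326·241 + 510·369 + 746·291 + 882·87 + 914·152 = 0 + 78566 + 188190 + 217086 + 76734 + 138928 = 699504
Σ Rᵢ = 0 + 57 + 133 + 155 + 55 + 99 = 499
N̂ = 699504 / 499 ≈ 1401.8 → 1402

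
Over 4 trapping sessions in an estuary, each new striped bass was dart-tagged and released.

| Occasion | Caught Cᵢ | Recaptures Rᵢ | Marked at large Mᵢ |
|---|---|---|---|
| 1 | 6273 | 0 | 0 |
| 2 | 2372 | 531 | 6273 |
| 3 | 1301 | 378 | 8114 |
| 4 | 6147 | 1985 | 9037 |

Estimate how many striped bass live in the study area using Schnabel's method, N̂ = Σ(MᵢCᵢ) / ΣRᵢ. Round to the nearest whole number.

Σ MᵢCᵢ = 0·6273 + 6273·2372 + 8114·1301 + 9037·6147 = 0 + 14879556 + 10556314 + 55550439 = 80986309
Σ Rᵢ = 0 + 531 + 378 + 1985 = 2894
N̂ = 80986309 / 2894 ≈ 27984.2 → 27984

N ≈ 27,984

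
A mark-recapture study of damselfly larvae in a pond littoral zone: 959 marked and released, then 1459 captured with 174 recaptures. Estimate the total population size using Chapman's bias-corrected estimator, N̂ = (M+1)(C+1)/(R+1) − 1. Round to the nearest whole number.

N̂ = (959+1)(1459+1)/(174+1) − 1 = 960·1460/175 − 1
= 1401600/175 − 1 ≈ 8009.1 − 1 ≈ 8008.1 → 8008

N ≈ 8008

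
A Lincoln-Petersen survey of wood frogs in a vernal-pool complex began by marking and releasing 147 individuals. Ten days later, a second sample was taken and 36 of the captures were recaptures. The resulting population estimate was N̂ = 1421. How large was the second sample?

From N = M·C/R: C = N·R / M = 1421·36 / 147 = 51156 / 147 = 348.

C = 348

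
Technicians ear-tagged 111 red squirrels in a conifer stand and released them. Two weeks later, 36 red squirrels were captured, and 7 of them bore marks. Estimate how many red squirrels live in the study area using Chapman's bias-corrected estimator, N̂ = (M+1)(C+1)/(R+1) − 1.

N̂ = (111+1)(36+1)/(7+1) − 1 = 112·37/8 − 1
= 4144/8 − 1 = 518 − 1 = 517

N = 517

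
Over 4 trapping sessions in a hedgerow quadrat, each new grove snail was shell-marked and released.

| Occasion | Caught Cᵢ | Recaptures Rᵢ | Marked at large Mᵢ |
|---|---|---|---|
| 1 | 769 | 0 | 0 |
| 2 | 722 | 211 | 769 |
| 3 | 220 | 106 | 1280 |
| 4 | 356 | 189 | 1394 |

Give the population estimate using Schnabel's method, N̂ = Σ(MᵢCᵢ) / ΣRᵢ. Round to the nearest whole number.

Σ MᵢCᵢ = 0·769 + 769·722 + 1280·220 + 1394·356 = 0 + 555218 + 281600 + 496264 = 1333082
Σ Rᵢ = 0 + 211 + 106 + 189 = 506
N̂ = 1333082 / 506 ≈ 2634.5 → 2635

N ≈ 2635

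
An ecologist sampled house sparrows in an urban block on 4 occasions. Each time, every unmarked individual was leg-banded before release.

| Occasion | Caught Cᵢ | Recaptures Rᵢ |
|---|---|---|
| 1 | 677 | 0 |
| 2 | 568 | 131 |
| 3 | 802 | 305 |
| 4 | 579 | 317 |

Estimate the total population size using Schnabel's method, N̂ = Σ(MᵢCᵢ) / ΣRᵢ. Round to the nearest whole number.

N ≈ 2936

Marked at large before each occasion: Mᵢ = Σⱼ<ᵢ (Cⱼ − Rⱼ) → M1=0, M2=677, M3=1114, M4=1611
Σ MᵢCᵢ = 0·677 + 677·568 + 1114·802 + 1611·579 = 0 + 384536 + 893428 + 932769 = 2210733
Σ Rᵢ = 0 + 131 + 305 + 317 = 753
N̂ = 2210733 / 753 ≈ 2935.9 → 2936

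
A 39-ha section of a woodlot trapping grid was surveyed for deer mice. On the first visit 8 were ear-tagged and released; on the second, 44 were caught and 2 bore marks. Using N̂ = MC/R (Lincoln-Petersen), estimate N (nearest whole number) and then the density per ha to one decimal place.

density ≈ 4.5 deer mice per ha

N̂ = 8·44/2 = 352/2 = 176
Density = N̂ / area = 176 / 39 ≈ 4.51 → 4.5 per ha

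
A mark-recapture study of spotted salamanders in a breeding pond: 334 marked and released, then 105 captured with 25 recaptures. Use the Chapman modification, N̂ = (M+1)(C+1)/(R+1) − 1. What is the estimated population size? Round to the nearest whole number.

N ≈ 1365

N̂ = (334+1)(105+1)/(25+1) − 1 = 335·106/26 − 1
= 35510/26 − 1 ≈ 1365.8 − 1 ≈ 1364.8 → 1365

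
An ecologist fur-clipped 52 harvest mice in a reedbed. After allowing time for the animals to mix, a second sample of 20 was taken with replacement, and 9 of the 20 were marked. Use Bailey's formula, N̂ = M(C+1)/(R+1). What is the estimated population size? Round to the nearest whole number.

N̂ = 52·(20+1)/(9+1) = 52·21/10 = 1092/10 ≈ 109.2 → 109

N ≈ 109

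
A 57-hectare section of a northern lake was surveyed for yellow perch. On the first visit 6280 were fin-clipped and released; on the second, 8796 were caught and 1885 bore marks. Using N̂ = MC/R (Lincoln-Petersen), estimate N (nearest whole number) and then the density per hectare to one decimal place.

N̂ = 6280·8796/1885 = 55238880/1885 ≈ 29304.4 → 29304
Density = N̂ / area = 29304 / 57 ≈ 514.11 → 514.1 per hectare

density ≈ 514.1 yellow perch per hectare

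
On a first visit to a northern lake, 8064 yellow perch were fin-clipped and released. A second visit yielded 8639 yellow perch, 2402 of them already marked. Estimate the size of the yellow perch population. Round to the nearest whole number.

N ≈ 29,003

The marked fraction in the recapture sample should equal the marked fraction in the population: 2402/8639 = 8064/N.
N = (8064 × 8639) / 2402 = 69664896 / 2402 ≈ 29002.9 → 29003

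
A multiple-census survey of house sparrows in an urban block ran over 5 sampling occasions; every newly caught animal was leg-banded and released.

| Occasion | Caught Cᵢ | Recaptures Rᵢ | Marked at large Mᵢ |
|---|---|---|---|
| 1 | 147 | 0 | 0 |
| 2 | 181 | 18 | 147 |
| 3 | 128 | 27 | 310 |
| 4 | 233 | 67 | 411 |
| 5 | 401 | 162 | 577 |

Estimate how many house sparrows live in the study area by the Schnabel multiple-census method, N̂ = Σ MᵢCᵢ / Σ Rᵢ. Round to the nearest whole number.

Σ MᵢCᵢ = 0·147 + 147·181 + 310·128 + 411·233 + 577·401 = 0 + 26607 + 39680 + 95763 + 231377 = 393427
Σ Rᵢ = 0 + 18 + 27 + 67 + 162 = 274
N̂ = 393427 / 274 ≈ 1435.9 → 1436

N ≈ 1436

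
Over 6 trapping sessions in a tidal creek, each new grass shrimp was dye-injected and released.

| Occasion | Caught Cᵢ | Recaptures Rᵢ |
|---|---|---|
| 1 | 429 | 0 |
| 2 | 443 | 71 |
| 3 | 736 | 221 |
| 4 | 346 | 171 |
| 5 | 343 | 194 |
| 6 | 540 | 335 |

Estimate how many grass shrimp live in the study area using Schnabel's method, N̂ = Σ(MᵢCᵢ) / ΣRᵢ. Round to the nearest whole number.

N ≈ 2653

Marked at large before each occasion: Mᵢ = Σⱼ<ᵢ (Cⱼ − Rⱼ) → M1=0, M2=429, M3=801, M4=1316, M5=1491, M6=1640
Σ MᵢCᵢ = 0·429 + 429·443 + 801·736 + 1316·346 + 1491·343 + 1640·540 = 0 + 190047 + 589536 + 455336 + 511413 + 885600 = 2631932
Σ Rᵢ = 0 + 71 + 221 + 171 + 194 + 335 = 992
N̂ = 2631932 / 992 ≈ 2653.2 → 2653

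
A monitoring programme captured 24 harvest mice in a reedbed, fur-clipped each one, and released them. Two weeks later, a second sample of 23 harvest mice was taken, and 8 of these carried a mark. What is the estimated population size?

N = (24 × 23) / 8 = 552 / 8 = 69

N = 69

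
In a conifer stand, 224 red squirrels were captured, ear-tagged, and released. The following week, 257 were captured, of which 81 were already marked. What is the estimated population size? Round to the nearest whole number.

N ≈ 711

If marked individuals mix randomly, R/C ≈ M/N, giving N ≈ M·C/R.
N = (224 × 257) / 81 = 57568 / 81 ≈ 710.7 → 711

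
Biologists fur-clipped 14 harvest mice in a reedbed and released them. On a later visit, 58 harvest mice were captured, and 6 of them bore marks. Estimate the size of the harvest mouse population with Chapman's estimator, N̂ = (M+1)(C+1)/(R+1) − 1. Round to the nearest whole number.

N ≈ 125

N̂ = (14+1)(58+1)/(6+1) − 1 = 15·59/7 − 1
= 885/7 − 1 ≈ 126.4 − 1 ≈ 125.4 → 125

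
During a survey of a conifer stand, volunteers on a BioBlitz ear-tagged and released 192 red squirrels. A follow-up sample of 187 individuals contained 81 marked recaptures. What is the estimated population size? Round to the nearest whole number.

N ≈ 443

Lincoln-Petersen assumes M/N = R/C, so N = M·C / R.
N = (192 × 187) / 81 = 35904 / 81 ≈ 443.3 → 443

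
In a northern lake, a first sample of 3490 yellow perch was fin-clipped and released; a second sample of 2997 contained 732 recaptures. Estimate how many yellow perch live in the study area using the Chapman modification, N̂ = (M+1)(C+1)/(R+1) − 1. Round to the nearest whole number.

N ≈ 14,277

N̂ = (3490+1)(2997+1)/(732+1) − 1 = 3491·2998/733 − 1
= 10466018/733 − 1 ≈ 14278.3 − 1 ≈ 14277.3 → 14277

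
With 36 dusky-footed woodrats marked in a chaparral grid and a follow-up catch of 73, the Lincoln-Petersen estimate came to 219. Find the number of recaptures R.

R = 12

From N = M·C/R: R = M·C / N = 36·73 / 219 = 2628 / 219 = 12.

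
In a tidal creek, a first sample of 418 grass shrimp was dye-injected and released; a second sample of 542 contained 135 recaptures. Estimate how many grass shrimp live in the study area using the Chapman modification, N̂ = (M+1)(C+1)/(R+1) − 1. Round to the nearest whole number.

N̂ = (418+1)(542+1)/(135+1) − 1 = 419·543/136 − 1
= 227517/136 − 1 ≈ 1672.9 − 1 ≈ 1671.9 → 1672

N ≈ 1672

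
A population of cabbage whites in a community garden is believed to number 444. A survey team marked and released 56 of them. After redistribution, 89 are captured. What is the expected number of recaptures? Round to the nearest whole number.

The marked fraction of the population is 56/444, so in a sample of 89 expect C·(M/N) marked.
E[R] = 56 × 89 / 444 = 4984 / 444 ≈ 11.2 → 11

expected recaptures ≈ 11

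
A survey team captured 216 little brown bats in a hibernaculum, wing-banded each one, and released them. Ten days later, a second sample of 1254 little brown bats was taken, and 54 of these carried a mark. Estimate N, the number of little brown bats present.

N = (216 × 1254) / 54 = 270864 / 54 = 5016

N = 5016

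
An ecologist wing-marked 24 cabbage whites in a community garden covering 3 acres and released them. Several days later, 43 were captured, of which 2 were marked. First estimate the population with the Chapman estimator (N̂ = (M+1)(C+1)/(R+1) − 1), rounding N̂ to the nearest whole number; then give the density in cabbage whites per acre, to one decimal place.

density ≈ 122.0 cabbage whites per acre

N̂ = 25·44/3 − 1 = 1100/3 − 1 ≈ 365.7 → 366
Density = N̂ / area = 366 / 3 = 122.0 per acre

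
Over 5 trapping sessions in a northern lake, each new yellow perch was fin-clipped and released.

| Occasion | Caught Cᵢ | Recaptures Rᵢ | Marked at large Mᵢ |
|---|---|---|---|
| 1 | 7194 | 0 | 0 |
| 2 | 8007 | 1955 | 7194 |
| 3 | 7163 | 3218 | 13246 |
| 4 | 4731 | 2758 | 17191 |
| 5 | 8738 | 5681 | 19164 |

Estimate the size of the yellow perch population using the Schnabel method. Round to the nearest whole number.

N ≈ 29,479

Σ MᵢCᵢ = 0·7194 + 7194·8007 + 13246·7163 + 17191·4731 + 19164·8738 = 0 + 57602358 + 94881098 + 81330621 + 167455032 = 401269109
Σ Rᵢ = 0 + 1955 + 3218 + 2758 + 5681 = 13612
N̂ = 401269109 / 13612 ≈ 29479.1 → 29479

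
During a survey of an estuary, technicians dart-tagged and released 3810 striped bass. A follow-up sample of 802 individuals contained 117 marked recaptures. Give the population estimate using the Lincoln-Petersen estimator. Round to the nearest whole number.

N = (3810 × 802) / 117 = 3055620 / 117 ≈ 26116.4 → 26116

N ≈ 26,116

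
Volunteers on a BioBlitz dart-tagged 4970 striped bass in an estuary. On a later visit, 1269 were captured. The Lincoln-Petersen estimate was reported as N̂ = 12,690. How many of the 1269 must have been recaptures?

R = 497

From N = M·C/R: R = M·C / N = 4970·1269 / 12690 = 6306930 / 12690 = 497.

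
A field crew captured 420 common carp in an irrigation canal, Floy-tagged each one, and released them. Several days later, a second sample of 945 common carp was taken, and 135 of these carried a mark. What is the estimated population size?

The marked fraction in the recapture sample should equal the marked fraction in the population: 135/945 = 420/N.
N = (420 × 945) / 135 = 396900 / 135 = 2940

N = 2940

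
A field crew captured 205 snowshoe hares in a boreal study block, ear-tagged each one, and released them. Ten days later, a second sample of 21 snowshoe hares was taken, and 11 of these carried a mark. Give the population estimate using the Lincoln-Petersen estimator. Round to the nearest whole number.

If marked individuals mix randomly, R/C ≈ M/N, giving N ≈ M·C/R.
N = (205 × 21) / 11 = 4305 / 11 ≈ 391.4 → 391

N ≈ 391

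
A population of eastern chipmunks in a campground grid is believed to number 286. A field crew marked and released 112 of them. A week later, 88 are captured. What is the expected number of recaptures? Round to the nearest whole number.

expected recaptures ≈ 34

The marked fraction of the population is 112/286, so in a sample of 88 expect C·(M/N) marked.
E[R] = 112 × 88 / 286 = 9856 / 286 ≈ 34.46 → 34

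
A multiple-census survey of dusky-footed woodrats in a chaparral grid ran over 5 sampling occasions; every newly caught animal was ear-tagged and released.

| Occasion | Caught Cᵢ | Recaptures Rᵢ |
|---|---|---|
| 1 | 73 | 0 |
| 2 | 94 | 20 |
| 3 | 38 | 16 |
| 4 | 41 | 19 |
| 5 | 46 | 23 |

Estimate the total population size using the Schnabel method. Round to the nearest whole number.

N ≈ 361

Marked at large before each occasion: Mᵢ = Σⱼ<ᵢ (Cⱼ − Rⱼ) → M1=0, M2=73, M3=147, M4=169, M5=191
Σ MᵢCᵢ = 0·73 + 73·94 + 147·38 + 169·41 + 191·46 = 0 + 6862 + 5586 + 6929 + 8786 = 28163
Σ Rᵢ = 0 + 20 + 16 + 19 + 23 = 78
N̂ = 28163 / 78 ≈ 361.1 → 361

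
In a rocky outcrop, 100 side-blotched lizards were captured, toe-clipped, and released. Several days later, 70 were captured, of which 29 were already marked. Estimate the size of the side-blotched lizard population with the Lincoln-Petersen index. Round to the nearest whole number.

N ≈ 241

Lincoln-Petersen assumes M/N = R/C, so N = M·C / R.
N = (100 × 70) / 29 = 7000 / 29 ≈ 241.4 → 241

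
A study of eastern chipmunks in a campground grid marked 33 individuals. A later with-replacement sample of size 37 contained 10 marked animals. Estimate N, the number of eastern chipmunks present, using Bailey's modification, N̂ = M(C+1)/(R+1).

N̂ = 33·(37+1)/(10+1) = 33·38/11 = 1254/11 = 114

N = 114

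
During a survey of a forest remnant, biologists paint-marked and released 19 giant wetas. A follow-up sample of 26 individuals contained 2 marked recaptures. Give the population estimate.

If marked individuals mix randomly, R/C ≈ M/N, giving N ≈ M·C/R.
N = (19 × 26) / 2 = 494 / 2 = 247

N = 247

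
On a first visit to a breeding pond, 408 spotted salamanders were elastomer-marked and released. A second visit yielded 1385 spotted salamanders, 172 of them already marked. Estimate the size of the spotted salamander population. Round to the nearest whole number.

N ≈ 3285

N = (408 × 1385) / 172 = 565080 / 172 ≈ 3285.3 → 3285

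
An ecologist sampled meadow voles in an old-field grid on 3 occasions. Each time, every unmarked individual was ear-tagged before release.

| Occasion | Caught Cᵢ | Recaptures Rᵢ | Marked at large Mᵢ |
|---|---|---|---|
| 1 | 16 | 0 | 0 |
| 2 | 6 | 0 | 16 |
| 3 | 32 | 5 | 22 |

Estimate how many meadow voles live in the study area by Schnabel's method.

N = 160

Σ MᵢCᵢ = 0·16 + 16·6 + 22·32 = 0 + 96 + 704 = 800
Σ Rᵢ = 0 + 0 + 5 = 5
N̂ = 800 / 5 = 160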